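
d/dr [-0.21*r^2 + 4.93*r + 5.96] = 4.93 - 0.42*r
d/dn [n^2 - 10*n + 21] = 2*n - 10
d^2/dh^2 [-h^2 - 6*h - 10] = -2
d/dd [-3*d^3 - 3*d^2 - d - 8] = -9*d^2 - 6*d - 1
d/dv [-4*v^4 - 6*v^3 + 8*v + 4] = -16*v^3 - 18*v^2 + 8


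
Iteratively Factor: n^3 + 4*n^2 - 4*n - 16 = (n + 2)*(n^2 + 2*n - 8) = (n - 2)*(n + 2)*(n + 4)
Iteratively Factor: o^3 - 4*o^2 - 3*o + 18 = (o + 2)*(o^2 - 6*o + 9) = (o - 3)*(o + 2)*(o - 3)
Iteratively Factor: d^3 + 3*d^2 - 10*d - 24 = (d - 3)*(d^2 + 6*d + 8) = (d - 3)*(d + 2)*(d + 4)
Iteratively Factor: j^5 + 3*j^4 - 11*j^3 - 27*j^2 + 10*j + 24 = (j + 1)*(j^4 + 2*j^3 - 13*j^2 - 14*j + 24) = (j + 1)*(j + 2)*(j^3 - 13*j + 12) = (j - 3)*(j + 1)*(j + 2)*(j^2 + 3*j - 4) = (j - 3)*(j + 1)*(j + 2)*(j + 4)*(j - 1)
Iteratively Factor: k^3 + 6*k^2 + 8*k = (k + 4)*(k^2 + 2*k) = (k + 2)*(k + 4)*(k)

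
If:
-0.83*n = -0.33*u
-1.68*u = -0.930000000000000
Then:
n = 0.22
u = 0.55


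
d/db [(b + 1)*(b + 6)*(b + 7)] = 3*b^2 + 28*b + 55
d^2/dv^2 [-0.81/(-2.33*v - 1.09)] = 8.794818/(2.33*v + 1.09)^3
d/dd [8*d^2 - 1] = 16*d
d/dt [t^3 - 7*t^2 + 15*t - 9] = 3*t^2 - 14*t + 15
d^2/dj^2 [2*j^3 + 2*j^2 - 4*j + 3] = 12*j + 4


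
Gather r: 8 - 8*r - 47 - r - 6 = -9*r - 45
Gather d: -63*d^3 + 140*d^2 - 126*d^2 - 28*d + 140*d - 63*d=-63*d^3 + 14*d^2 + 49*d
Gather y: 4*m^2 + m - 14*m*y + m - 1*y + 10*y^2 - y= 4*m^2 + 2*m + 10*y^2 + y*(-14*m - 2)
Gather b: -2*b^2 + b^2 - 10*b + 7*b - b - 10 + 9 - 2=-b^2 - 4*b - 3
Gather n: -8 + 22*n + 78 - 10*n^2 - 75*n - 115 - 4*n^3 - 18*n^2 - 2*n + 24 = -4*n^3 - 28*n^2 - 55*n - 21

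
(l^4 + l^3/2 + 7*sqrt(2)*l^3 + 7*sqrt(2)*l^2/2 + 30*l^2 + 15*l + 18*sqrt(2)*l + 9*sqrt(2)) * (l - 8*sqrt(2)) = l^5 - sqrt(2)*l^4 + l^4/2 - 82*l^3 - sqrt(2)*l^3/2 - 222*sqrt(2)*l^2 - 41*l^2 - 288*l - 111*sqrt(2)*l - 144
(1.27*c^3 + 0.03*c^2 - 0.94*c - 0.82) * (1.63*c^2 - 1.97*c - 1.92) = 2.0701*c^5 - 2.453*c^4 - 4.0297*c^3 + 0.4576*c^2 + 3.4202*c + 1.5744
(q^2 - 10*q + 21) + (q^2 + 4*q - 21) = 2*q^2 - 6*q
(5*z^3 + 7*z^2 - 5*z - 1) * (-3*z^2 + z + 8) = -15*z^5 - 16*z^4 + 62*z^3 + 54*z^2 - 41*z - 8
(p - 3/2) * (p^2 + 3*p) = p^3 + 3*p^2/2 - 9*p/2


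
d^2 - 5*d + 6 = (d - 3)*(d - 2)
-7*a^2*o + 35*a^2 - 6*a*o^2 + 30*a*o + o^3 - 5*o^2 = (-7*a + o)*(a + o)*(o - 5)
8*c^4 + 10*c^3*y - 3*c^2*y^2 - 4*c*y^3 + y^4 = (-4*c + y)*(-2*c + y)*(c + y)^2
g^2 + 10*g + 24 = (g + 4)*(g + 6)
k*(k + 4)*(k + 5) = k^3 + 9*k^2 + 20*k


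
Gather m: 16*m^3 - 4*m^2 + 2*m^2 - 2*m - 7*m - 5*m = 16*m^3 - 2*m^2 - 14*m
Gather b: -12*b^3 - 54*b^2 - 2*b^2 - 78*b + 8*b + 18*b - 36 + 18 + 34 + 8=-12*b^3 - 56*b^2 - 52*b + 24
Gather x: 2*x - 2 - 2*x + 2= 0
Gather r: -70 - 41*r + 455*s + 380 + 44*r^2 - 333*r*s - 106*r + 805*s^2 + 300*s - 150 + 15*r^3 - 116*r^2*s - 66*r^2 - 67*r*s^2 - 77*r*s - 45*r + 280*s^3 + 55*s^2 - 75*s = 15*r^3 + r^2*(-116*s - 22) + r*(-67*s^2 - 410*s - 192) + 280*s^3 + 860*s^2 + 680*s + 160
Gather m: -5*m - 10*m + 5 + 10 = 15 - 15*m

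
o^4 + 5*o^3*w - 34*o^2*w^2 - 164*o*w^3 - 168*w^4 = (o - 6*w)*(o + 2*w)^2*(o + 7*w)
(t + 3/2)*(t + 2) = t^2 + 7*t/2 + 3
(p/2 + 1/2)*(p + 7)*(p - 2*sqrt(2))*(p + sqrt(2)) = p^4/2 - sqrt(2)*p^3/2 + 4*p^3 - 4*sqrt(2)*p^2 + 3*p^2/2 - 16*p - 7*sqrt(2)*p/2 - 14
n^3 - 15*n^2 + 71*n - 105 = (n - 7)*(n - 5)*(n - 3)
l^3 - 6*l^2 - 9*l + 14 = (l - 7)*(l - 1)*(l + 2)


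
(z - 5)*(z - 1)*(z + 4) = z^3 - 2*z^2 - 19*z + 20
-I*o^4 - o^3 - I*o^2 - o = o*(o - I)^2*(-I*o + 1)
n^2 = n^2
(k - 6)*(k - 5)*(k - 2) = k^3 - 13*k^2 + 52*k - 60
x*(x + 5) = x^2 + 5*x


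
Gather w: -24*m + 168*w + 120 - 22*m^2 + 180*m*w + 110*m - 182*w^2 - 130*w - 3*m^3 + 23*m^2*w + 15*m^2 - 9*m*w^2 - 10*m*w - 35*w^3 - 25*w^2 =-3*m^3 - 7*m^2 + 86*m - 35*w^3 + w^2*(-9*m - 207) + w*(23*m^2 + 170*m + 38) + 120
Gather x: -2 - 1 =-3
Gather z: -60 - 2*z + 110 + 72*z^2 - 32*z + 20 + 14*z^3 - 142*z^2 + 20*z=14*z^3 - 70*z^2 - 14*z + 70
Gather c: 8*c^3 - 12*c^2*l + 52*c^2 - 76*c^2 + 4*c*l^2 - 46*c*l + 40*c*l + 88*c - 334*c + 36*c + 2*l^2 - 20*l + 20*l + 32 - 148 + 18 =8*c^3 + c^2*(-12*l - 24) + c*(4*l^2 - 6*l - 210) + 2*l^2 - 98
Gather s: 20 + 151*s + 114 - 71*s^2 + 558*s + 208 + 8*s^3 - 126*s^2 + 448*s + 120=8*s^3 - 197*s^2 + 1157*s + 462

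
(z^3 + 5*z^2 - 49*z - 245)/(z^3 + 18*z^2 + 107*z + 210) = (z - 7)/(z + 6)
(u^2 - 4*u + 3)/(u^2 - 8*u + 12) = (u^2 - 4*u + 3)/(u^2 - 8*u + 12)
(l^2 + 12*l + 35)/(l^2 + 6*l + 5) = (l + 7)/(l + 1)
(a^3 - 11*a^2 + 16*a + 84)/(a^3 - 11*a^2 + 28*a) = (a^2 - 4*a - 12)/(a*(a - 4))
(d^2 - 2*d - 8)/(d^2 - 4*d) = (d + 2)/d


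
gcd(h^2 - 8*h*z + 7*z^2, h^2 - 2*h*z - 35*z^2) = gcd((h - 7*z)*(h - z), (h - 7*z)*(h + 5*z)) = -h + 7*z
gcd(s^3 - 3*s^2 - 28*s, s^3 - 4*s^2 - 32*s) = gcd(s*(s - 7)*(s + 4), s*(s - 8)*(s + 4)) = s^2 + 4*s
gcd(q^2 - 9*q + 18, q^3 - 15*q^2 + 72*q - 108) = q^2 - 9*q + 18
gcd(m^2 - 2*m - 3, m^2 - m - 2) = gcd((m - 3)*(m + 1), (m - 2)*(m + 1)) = m + 1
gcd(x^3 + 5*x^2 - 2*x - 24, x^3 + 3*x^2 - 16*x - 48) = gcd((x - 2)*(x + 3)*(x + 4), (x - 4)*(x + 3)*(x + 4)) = x^2 + 7*x + 12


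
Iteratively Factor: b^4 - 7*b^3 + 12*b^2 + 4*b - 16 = (b - 4)*(b^3 - 3*b^2 + 4) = (b - 4)*(b - 2)*(b^2 - b - 2) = (b - 4)*(b - 2)*(b + 1)*(b - 2)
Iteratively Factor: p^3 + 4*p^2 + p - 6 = (p - 1)*(p^2 + 5*p + 6) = (p - 1)*(p + 2)*(p + 3)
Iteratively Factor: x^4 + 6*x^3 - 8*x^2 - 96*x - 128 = (x + 4)*(x^3 + 2*x^2 - 16*x - 32) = (x - 4)*(x + 4)*(x^2 + 6*x + 8) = (x - 4)*(x + 2)*(x + 4)*(x + 4)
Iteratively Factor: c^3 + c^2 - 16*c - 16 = (c - 4)*(c^2 + 5*c + 4) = (c - 4)*(c + 1)*(c + 4)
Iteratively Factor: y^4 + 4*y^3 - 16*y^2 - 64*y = (y)*(y^3 + 4*y^2 - 16*y - 64) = y*(y - 4)*(y^2 + 8*y + 16) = y*(y - 4)*(y + 4)*(y + 4)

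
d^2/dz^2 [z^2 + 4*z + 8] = 2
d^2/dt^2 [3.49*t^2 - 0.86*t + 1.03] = 6.98000000000000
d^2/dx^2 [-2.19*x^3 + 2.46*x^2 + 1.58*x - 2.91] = 4.92 - 13.14*x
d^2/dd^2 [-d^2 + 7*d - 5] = -2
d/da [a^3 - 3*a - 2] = 3*a^2 - 3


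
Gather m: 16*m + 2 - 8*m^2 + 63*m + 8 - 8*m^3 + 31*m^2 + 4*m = -8*m^3 + 23*m^2 + 83*m + 10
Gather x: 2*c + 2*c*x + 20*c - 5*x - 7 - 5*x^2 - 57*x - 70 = 22*c - 5*x^2 + x*(2*c - 62) - 77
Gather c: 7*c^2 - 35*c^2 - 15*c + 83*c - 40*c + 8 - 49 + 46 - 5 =-28*c^2 + 28*c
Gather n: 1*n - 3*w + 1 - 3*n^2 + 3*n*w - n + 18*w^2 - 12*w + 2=-3*n^2 + 3*n*w + 18*w^2 - 15*w + 3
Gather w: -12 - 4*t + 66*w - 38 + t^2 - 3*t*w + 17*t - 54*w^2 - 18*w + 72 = t^2 + 13*t - 54*w^2 + w*(48 - 3*t) + 22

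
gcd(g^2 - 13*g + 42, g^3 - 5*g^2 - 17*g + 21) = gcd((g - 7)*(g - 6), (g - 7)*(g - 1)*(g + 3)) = g - 7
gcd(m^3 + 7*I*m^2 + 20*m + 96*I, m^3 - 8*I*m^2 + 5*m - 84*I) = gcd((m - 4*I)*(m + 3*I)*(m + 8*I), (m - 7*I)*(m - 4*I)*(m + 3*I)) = m^2 - I*m + 12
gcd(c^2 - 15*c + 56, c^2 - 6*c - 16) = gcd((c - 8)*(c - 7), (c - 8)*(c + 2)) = c - 8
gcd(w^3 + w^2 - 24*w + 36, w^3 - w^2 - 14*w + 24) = w^2 - 5*w + 6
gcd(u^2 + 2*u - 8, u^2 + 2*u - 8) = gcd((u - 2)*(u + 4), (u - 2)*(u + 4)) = u^2 + 2*u - 8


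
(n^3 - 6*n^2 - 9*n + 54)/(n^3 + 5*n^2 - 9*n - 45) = (n - 6)/(n + 5)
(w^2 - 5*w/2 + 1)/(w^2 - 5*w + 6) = (w - 1/2)/(w - 3)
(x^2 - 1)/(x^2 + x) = (x - 1)/x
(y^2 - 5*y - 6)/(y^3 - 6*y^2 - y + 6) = 1/(y - 1)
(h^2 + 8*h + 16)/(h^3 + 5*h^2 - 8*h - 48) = 1/(h - 3)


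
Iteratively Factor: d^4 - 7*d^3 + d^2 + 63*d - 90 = (d - 5)*(d^3 - 2*d^2 - 9*d + 18) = (d - 5)*(d + 3)*(d^2 - 5*d + 6) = (d - 5)*(d - 3)*(d + 3)*(d - 2)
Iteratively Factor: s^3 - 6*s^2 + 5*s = (s - 5)*(s^2 - s) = s*(s - 5)*(s - 1)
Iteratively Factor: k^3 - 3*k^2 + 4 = (k + 1)*(k^2 - 4*k + 4) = (k - 2)*(k + 1)*(k - 2)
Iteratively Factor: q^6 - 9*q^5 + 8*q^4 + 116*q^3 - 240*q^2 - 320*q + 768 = (q + 3)*(q^5 - 12*q^4 + 44*q^3 - 16*q^2 - 192*q + 256) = (q + 2)*(q + 3)*(q^4 - 14*q^3 + 72*q^2 - 160*q + 128) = (q - 4)*(q + 2)*(q + 3)*(q^3 - 10*q^2 + 32*q - 32) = (q - 4)^2*(q + 2)*(q + 3)*(q^2 - 6*q + 8) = (q - 4)^2*(q - 2)*(q + 2)*(q + 3)*(q - 4)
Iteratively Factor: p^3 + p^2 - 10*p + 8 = (p - 2)*(p^2 + 3*p - 4) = (p - 2)*(p - 1)*(p + 4)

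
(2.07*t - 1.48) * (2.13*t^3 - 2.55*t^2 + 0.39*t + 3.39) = 4.4091*t^4 - 8.4309*t^3 + 4.5813*t^2 + 6.4401*t - 5.0172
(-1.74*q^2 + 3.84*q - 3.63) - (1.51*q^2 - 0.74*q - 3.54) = -3.25*q^2 + 4.58*q - 0.0899999999999999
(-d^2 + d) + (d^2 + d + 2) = 2*d + 2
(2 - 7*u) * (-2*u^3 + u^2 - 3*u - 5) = 14*u^4 - 11*u^3 + 23*u^2 + 29*u - 10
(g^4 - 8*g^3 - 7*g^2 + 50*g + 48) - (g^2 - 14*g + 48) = g^4 - 8*g^3 - 8*g^2 + 64*g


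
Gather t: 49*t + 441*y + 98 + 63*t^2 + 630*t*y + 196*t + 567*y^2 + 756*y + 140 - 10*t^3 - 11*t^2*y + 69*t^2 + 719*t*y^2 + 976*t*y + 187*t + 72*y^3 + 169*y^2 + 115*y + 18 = -10*t^3 + t^2*(132 - 11*y) + t*(719*y^2 + 1606*y + 432) + 72*y^3 + 736*y^2 + 1312*y + 256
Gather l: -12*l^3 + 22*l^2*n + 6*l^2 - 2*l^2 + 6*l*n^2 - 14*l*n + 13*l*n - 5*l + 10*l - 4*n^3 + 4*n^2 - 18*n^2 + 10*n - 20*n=-12*l^3 + l^2*(22*n + 4) + l*(6*n^2 - n + 5) - 4*n^3 - 14*n^2 - 10*n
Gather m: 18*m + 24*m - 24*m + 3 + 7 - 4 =18*m + 6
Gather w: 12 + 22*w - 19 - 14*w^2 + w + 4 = -14*w^2 + 23*w - 3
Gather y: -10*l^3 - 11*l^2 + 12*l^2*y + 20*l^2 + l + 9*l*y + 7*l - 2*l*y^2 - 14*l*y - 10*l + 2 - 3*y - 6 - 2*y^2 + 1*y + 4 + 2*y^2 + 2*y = -10*l^3 + 9*l^2 - 2*l*y^2 - 2*l + y*(12*l^2 - 5*l)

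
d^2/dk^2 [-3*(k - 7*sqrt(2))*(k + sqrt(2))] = -6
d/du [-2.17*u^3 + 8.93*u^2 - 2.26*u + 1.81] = -6.51*u^2 + 17.86*u - 2.26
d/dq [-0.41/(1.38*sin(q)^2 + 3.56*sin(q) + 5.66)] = (1.1316*sin(q) + 1.4596)*cos(q)/(1.38*sin(q)^2 + 3.56*sin(q) + 5.66)^2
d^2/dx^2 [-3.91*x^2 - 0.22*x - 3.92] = -7.82000000000000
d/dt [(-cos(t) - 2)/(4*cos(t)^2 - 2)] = (2*sin(t)^2 - 8*cos(t) - 3)*sin(t)/(2*cos(2*t)^2)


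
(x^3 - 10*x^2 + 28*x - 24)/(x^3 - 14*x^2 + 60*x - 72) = (x - 2)/(x - 6)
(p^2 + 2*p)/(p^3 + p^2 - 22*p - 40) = p/(p^2 - p - 20)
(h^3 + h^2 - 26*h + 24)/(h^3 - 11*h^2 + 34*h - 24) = (h + 6)/(h - 6)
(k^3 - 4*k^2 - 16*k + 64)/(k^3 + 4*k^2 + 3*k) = (k^3 - 4*k^2 - 16*k + 64)/(k*(k^2 + 4*k + 3))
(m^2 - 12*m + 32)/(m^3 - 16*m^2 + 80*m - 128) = 1/(m - 4)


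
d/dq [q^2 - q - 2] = 2*q - 1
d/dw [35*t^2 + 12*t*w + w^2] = 12*t + 2*w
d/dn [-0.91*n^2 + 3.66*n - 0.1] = 3.66 - 1.82*n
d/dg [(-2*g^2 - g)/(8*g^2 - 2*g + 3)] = 3*(4*g^2 - 4*g - 1)/(64*g^4 - 32*g^3 + 52*g^2 - 12*g + 9)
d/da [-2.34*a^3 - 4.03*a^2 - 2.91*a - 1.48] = -7.02*a^2 - 8.06*a - 2.91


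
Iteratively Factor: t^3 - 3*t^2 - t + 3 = (t + 1)*(t^2 - 4*t + 3) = (t - 3)*(t + 1)*(t - 1)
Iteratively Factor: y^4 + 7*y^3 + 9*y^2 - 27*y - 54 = (y + 3)*(y^3 + 4*y^2 - 3*y - 18) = (y + 3)^2*(y^2 + y - 6) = (y - 2)*(y + 3)^2*(y + 3)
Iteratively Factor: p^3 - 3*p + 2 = (p + 2)*(p^2 - 2*p + 1) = (p - 1)*(p + 2)*(p - 1)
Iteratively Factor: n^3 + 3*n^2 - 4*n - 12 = (n + 3)*(n^2 - 4) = (n + 2)*(n + 3)*(n - 2)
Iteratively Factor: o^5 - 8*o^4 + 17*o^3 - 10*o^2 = (o - 1)*(o^4 - 7*o^3 + 10*o^2) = o*(o - 1)*(o^3 - 7*o^2 + 10*o) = o^2*(o - 1)*(o^2 - 7*o + 10) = o^2*(o - 2)*(o - 1)*(o - 5)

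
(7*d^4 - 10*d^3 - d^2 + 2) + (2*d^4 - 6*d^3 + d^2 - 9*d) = 9*d^4 - 16*d^3 - 9*d + 2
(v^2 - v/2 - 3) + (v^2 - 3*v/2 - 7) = 2*v^2 - 2*v - 10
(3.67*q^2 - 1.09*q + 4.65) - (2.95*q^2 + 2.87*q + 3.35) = 0.72*q^2 - 3.96*q + 1.3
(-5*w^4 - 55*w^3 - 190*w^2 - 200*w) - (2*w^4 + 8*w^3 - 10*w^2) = -7*w^4 - 63*w^3 - 180*w^2 - 200*w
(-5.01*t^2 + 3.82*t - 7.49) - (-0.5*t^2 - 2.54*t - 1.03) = -4.51*t^2 + 6.36*t - 6.46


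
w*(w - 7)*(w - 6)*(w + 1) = w^4 - 12*w^3 + 29*w^2 + 42*w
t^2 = t^2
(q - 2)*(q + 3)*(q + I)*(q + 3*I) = q^4 + q^3 + 4*I*q^3 - 9*q^2 + 4*I*q^2 - 3*q - 24*I*q + 18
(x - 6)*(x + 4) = x^2 - 2*x - 24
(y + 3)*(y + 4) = y^2 + 7*y + 12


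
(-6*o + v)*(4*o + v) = -24*o^2 - 2*o*v + v^2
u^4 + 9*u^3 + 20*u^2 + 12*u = u*(u + 1)*(u + 2)*(u + 6)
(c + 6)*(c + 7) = c^2 + 13*c + 42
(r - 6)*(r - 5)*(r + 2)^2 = r^4 - 7*r^3 - 10*r^2 + 76*r + 120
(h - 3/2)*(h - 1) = h^2 - 5*h/2 + 3/2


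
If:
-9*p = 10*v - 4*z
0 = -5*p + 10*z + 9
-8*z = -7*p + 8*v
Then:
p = -252/215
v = 99/215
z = -639/430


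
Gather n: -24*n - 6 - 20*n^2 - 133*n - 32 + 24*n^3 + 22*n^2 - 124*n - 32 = 24*n^3 + 2*n^2 - 281*n - 70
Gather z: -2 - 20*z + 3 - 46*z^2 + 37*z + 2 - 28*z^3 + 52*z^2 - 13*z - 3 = -28*z^3 + 6*z^2 + 4*z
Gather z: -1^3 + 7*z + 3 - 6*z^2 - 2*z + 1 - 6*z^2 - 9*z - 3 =-12*z^2 - 4*z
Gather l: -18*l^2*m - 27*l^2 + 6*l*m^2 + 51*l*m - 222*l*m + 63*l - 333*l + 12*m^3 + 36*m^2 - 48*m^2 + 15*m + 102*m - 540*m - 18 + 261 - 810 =l^2*(-18*m - 27) + l*(6*m^2 - 171*m - 270) + 12*m^3 - 12*m^2 - 423*m - 567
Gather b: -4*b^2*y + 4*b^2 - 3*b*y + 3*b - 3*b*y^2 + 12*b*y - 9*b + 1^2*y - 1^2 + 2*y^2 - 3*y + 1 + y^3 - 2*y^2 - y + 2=b^2*(4 - 4*y) + b*(-3*y^2 + 9*y - 6) + y^3 - 3*y + 2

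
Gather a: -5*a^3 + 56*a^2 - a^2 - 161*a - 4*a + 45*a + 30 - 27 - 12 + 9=-5*a^3 + 55*a^2 - 120*a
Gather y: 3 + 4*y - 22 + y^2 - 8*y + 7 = y^2 - 4*y - 12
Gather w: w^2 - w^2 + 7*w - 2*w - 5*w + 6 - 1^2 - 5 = 0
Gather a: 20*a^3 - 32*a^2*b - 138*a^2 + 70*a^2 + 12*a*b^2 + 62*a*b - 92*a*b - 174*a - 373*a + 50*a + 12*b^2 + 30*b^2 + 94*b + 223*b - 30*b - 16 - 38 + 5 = 20*a^3 + a^2*(-32*b - 68) + a*(12*b^2 - 30*b - 497) + 42*b^2 + 287*b - 49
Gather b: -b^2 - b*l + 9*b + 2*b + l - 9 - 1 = -b^2 + b*(11 - l) + l - 10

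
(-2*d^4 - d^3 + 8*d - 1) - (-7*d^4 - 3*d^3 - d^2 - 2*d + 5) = 5*d^4 + 2*d^3 + d^2 + 10*d - 6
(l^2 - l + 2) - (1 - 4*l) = l^2 + 3*l + 1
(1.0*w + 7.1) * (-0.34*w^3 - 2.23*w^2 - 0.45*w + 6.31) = -0.34*w^4 - 4.644*w^3 - 16.283*w^2 + 3.115*w + 44.801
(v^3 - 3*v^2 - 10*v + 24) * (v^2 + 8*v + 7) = v^5 + 5*v^4 - 27*v^3 - 77*v^2 + 122*v + 168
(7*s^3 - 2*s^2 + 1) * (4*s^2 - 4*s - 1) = 28*s^5 - 36*s^4 + s^3 + 6*s^2 - 4*s - 1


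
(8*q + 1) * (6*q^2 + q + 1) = 48*q^3 + 14*q^2 + 9*q + 1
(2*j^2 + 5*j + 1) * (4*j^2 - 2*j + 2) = 8*j^4 + 16*j^3 - 2*j^2 + 8*j + 2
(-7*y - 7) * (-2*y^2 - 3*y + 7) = 14*y^3 + 35*y^2 - 28*y - 49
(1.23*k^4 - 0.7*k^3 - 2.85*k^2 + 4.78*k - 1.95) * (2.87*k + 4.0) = 3.5301*k^5 + 2.911*k^4 - 10.9795*k^3 + 2.3186*k^2 + 13.5235*k - 7.8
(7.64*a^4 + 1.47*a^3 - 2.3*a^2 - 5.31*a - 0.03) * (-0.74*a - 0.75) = -5.6536*a^5 - 6.8178*a^4 + 0.5995*a^3 + 5.6544*a^2 + 4.0047*a + 0.0225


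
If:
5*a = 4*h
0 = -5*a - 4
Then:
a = -4/5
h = -1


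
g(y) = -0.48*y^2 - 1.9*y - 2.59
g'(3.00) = -4.78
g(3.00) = -12.61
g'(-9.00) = 6.74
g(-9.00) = -24.37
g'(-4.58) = 2.50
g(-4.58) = -3.96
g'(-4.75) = 2.66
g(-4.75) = -4.40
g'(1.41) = -3.25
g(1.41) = -6.22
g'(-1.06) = -0.88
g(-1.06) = -1.12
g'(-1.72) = -0.25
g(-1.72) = -0.74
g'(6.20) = -7.85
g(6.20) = -32.82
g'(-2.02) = 0.04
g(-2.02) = -0.71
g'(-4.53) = 2.45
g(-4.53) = -3.83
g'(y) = -0.96*y - 1.9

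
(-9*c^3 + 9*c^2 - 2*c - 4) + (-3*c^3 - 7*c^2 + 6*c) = -12*c^3 + 2*c^2 + 4*c - 4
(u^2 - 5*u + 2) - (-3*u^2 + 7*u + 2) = 4*u^2 - 12*u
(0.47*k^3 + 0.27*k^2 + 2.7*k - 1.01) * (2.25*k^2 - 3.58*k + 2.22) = 1.0575*k^5 - 1.0751*k^4 + 6.1518*k^3 - 11.3391*k^2 + 9.6098*k - 2.2422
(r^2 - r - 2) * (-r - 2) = -r^3 - r^2 + 4*r + 4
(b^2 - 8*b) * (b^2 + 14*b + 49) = b^4 + 6*b^3 - 63*b^2 - 392*b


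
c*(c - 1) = c^2 - c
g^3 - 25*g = g*(g - 5)*(g + 5)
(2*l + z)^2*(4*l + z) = 16*l^3 + 20*l^2*z + 8*l*z^2 + z^3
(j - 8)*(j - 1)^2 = j^3 - 10*j^2 + 17*j - 8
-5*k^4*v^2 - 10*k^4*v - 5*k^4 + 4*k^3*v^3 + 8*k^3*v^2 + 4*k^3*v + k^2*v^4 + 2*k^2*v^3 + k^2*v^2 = (-k + v)*(5*k + v)*(k*v + k)^2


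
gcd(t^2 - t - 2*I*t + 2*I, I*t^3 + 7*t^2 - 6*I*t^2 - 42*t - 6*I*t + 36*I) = 1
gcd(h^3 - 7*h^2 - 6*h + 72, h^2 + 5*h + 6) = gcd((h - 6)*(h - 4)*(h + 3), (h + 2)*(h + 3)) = h + 3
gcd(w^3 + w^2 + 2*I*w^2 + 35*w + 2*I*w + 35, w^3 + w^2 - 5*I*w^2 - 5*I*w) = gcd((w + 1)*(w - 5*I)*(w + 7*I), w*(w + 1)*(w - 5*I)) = w^2 + w*(1 - 5*I) - 5*I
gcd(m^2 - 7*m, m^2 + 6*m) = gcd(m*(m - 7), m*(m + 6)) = m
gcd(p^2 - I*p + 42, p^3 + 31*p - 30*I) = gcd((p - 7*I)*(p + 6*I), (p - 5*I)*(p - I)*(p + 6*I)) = p + 6*I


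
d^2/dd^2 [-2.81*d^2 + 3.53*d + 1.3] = -5.62000000000000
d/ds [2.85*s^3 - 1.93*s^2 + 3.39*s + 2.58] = 8.55*s^2 - 3.86*s + 3.39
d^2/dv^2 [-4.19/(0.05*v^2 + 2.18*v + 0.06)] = (0.02095*v^2 + 0.91342*v - 4.19*(0.1*v + 2.18)*(0.2*v + 4.36) + 0.02514)/(0.05*v^2 + 2.18*v + 0.06)^3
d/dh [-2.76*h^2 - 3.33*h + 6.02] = -5.52*h - 3.33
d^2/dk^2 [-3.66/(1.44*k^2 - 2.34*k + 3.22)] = (15.178752*k^2 - 24.665472*k - 3.66*(2.88*k - 2.34)*(5.76*k - 4.68) + 33.941376)/(1.44*k^2 - 2.34*k + 3.22)^3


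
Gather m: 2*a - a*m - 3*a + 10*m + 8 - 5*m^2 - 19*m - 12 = -a - 5*m^2 + m*(-a - 9) - 4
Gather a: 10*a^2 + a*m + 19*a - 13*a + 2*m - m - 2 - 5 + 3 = 10*a^2 + a*(m + 6) + m - 4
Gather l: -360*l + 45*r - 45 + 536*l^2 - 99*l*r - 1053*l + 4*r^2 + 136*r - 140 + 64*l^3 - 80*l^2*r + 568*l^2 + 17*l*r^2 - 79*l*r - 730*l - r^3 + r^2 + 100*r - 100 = 64*l^3 + l^2*(1104 - 80*r) + l*(17*r^2 - 178*r - 2143) - r^3 + 5*r^2 + 281*r - 285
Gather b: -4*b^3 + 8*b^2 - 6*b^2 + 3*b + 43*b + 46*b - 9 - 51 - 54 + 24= -4*b^3 + 2*b^2 + 92*b - 90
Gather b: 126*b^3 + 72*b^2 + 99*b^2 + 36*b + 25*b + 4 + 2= 126*b^3 + 171*b^2 + 61*b + 6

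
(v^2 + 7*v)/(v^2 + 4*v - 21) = v/(v - 3)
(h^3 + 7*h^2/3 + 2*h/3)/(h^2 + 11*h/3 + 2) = h*(3*h^2 + 7*h + 2)/(3*h^2 + 11*h + 6)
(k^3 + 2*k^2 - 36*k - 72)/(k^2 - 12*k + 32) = (k^3 + 2*k^2 - 36*k - 72)/(k^2 - 12*k + 32)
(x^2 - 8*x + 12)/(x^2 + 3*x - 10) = (x - 6)/(x + 5)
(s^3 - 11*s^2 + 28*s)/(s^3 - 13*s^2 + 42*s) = (s - 4)/(s - 6)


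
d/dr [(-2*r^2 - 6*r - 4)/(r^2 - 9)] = 2*(3*r^2 + 22*r + 27)/(r^4 - 18*r^2 + 81)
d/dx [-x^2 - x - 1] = -2*x - 1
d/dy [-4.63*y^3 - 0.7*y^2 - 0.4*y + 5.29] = -13.89*y^2 - 1.4*y - 0.4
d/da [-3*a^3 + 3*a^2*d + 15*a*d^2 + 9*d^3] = -9*a^2 + 6*a*d + 15*d^2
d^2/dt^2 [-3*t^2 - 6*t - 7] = -6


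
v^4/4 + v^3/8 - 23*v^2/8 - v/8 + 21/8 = (v/4 + 1/4)*(v - 3)*(v - 1)*(v + 7/2)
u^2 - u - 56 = (u - 8)*(u + 7)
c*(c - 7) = c^2 - 7*c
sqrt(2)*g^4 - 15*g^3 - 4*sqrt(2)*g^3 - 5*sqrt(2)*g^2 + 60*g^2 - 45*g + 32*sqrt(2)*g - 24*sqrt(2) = (g - 3)*(g - 1)*(g - 8*sqrt(2))*(sqrt(2)*g + 1)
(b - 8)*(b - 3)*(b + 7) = b^3 - 4*b^2 - 53*b + 168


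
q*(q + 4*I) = q^2 + 4*I*q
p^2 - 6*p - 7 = (p - 7)*(p + 1)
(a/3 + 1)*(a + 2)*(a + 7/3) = a^3/3 + 22*a^2/9 + 53*a/9 + 14/3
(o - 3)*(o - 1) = o^2 - 4*o + 3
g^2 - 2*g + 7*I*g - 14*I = (g - 2)*(g + 7*I)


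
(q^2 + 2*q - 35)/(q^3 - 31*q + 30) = (q + 7)/(q^2 + 5*q - 6)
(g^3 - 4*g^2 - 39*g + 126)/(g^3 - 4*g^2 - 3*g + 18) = (g^2 - g - 42)/(g^2 - g - 6)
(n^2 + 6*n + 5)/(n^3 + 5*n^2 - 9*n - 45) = (n + 1)/(n^2 - 9)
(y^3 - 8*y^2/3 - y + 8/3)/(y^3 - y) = (y - 8/3)/y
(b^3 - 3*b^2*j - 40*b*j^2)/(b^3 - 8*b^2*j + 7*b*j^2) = (b^2 - 3*b*j - 40*j^2)/(b^2 - 8*b*j + 7*j^2)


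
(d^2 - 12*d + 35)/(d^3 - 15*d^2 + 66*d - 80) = (d - 7)/(d^2 - 10*d + 16)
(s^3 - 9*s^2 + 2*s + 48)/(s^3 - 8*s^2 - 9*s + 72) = (s + 2)/(s + 3)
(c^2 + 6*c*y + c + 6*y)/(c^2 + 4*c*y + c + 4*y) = (c + 6*y)/(c + 4*y)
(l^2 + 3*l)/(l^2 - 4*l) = (l + 3)/(l - 4)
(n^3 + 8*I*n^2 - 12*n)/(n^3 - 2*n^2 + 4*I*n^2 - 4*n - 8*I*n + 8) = n*(n + 6*I)/(n^2 + 2*n*(-1 + I) - 4*I)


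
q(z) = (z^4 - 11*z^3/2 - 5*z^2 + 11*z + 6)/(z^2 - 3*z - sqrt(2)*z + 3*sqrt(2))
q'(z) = (-2*z + sqrt(2) + 3)*(z^4 - 11*z^3/2 - 5*z^2 + 11*z + 6)/(z^2 - 3*z - sqrt(2)*z + 3*sqrt(2))^2 + (4*z^3 - 33*z^2/2 - 10*z + 11)/(z^2 - 3*z - sqrt(2)*z + 3*sqrt(2))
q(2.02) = 35.15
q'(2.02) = 51.21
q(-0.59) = -0.14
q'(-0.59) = 1.33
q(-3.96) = 12.61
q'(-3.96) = -8.05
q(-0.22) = 0.65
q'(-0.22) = 2.94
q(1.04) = 9.56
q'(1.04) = 13.06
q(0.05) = 1.62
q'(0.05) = 4.34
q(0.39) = 3.45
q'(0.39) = 6.50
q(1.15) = 11.09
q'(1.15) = 14.76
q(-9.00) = 80.60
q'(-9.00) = -18.76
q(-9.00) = 80.60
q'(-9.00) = -18.76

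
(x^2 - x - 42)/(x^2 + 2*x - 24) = (x - 7)/(x - 4)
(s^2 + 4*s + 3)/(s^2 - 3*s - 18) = (s + 1)/(s - 6)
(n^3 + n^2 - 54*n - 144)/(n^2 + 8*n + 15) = (n^2 - 2*n - 48)/(n + 5)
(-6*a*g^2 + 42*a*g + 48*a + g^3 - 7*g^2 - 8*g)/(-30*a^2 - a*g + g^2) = (g^2 - 7*g - 8)/(5*a + g)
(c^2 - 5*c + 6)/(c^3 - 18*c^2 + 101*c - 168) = (c - 2)/(c^2 - 15*c + 56)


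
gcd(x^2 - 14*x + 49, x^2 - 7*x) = x - 7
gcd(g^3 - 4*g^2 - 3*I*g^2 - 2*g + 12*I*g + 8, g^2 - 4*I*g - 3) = g - I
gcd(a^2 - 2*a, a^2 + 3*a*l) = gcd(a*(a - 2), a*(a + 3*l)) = a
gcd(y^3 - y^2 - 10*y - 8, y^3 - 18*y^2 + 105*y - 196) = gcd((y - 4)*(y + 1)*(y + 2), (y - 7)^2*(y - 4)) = y - 4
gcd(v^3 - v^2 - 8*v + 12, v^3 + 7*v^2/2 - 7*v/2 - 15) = v^2 + v - 6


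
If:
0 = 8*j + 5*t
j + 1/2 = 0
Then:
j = -1/2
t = 4/5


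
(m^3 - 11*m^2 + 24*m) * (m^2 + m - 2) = m^5 - 10*m^4 + 11*m^3 + 46*m^2 - 48*m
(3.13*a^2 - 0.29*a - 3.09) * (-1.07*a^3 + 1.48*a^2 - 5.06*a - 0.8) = -3.3491*a^5 + 4.9427*a^4 - 12.9607*a^3 - 5.6098*a^2 + 15.8674*a + 2.472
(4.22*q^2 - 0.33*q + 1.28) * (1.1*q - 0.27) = 4.642*q^3 - 1.5024*q^2 + 1.4971*q - 0.3456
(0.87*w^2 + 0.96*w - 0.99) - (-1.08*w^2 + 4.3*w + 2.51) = 1.95*w^2 - 3.34*w - 3.5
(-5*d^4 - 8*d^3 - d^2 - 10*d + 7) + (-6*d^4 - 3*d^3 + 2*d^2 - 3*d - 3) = -11*d^4 - 11*d^3 + d^2 - 13*d + 4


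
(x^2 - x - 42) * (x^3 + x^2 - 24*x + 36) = x^5 - 67*x^3 + 18*x^2 + 972*x - 1512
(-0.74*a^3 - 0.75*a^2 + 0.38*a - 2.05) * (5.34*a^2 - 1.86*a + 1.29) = -3.9516*a^5 - 2.6286*a^4 + 2.4696*a^3 - 12.6213*a^2 + 4.3032*a - 2.6445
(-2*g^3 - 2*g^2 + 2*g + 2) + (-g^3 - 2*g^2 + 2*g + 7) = -3*g^3 - 4*g^2 + 4*g + 9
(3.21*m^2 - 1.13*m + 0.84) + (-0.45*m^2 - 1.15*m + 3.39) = 2.76*m^2 - 2.28*m + 4.23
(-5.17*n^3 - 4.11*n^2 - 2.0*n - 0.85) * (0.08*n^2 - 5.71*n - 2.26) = -0.4136*n^5 + 29.1919*n^4 + 34.9923*n^3 + 20.6406*n^2 + 9.3735*n + 1.921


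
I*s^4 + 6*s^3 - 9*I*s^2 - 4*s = s*(s - 4*I)*(s - I)*(I*s + 1)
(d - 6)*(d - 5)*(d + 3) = d^3 - 8*d^2 - 3*d + 90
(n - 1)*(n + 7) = n^2 + 6*n - 7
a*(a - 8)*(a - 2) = a^3 - 10*a^2 + 16*a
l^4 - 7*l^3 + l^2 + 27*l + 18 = (l - 6)*(l - 3)*(l + 1)^2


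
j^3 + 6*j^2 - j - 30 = (j - 2)*(j + 3)*(j + 5)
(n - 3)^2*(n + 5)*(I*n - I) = I*n^4 - 2*I*n^3 - 20*I*n^2 + 66*I*n - 45*I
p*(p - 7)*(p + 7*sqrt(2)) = p^3 - 7*p^2 + 7*sqrt(2)*p^2 - 49*sqrt(2)*p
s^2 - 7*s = s*(s - 7)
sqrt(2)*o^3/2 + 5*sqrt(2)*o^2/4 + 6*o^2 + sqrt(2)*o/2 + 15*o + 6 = (o + 1/2)*(o + 6*sqrt(2))*(sqrt(2)*o/2 + sqrt(2))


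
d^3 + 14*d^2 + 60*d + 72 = (d + 2)*(d + 6)^2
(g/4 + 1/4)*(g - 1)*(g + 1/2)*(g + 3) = g^4/4 + 7*g^3/8 + g^2/8 - 7*g/8 - 3/8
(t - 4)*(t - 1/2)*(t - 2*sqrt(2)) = t^3 - 9*t^2/2 - 2*sqrt(2)*t^2 + 2*t + 9*sqrt(2)*t - 4*sqrt(2)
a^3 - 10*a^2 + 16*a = a*(a - 8)*(a - 2)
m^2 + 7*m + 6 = (m + 1)*(m + 6)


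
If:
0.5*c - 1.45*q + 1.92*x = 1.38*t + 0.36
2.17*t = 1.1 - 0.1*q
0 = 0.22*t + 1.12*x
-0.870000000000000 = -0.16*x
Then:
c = 1677.36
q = 611.70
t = -27.68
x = 5.44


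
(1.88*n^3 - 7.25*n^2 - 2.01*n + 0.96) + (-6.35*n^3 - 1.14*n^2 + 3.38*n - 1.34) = -4.47*n^3 - 8.39*n^2 + 1.37*n - 0.38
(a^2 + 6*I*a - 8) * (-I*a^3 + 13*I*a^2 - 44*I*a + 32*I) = -I*a^5 + 6*a^4 + 13*I*a^4 - 78*a^3 - 36*I*a^3 + 264*a^2 - 72*I*a^2 - 192*a + 352*I*a - 256*I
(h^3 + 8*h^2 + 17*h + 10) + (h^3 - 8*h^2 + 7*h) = 2*h^3 + 24*h + 10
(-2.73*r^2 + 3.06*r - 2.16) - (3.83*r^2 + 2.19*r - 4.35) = -6.56*r^2 + 0.87*r + 2.19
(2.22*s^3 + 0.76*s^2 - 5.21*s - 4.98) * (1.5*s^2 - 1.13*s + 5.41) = 3.33*s^5 - 1.3686*s^4 + 3.3364*s^3 + 2.5289*s^2 - 22.5587*s - 26.9418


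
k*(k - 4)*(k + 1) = k^3 - 3*k^2 - 4*k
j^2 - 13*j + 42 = (j - 7)*(j - 6)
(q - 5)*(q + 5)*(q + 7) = q^3 + 7*q^2 - 25*q - 175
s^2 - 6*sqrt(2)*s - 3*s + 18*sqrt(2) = (s - 3)*(s - 6*sqrt(2))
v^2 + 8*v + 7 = (v + 1)*(v + 7)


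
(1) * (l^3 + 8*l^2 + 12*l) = l^3 + 8*l^2 + 12*l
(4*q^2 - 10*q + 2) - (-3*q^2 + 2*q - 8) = 7*q^2 - 12*q + 10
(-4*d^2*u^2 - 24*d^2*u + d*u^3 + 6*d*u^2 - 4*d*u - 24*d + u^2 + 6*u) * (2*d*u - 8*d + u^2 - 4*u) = -8*d^3*u^3 - 16*d^3*u^2 + 192*d^3*u - 2*d^2*u^4 - 4*d^2*u^3 + 40*d^2*u^2 - 16*d^2*u + 192*d^2 + d*u^5 + 2*d*u^4 - 26*d*u^3 - 4*d*u^2 + 48*d*u + u^4 + 2*u^3 - 24*u^2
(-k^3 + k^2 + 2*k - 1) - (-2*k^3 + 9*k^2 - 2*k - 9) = k^3 - 8*k^2 + 4*k + 8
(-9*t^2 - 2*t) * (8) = -72*t^2 - 16*t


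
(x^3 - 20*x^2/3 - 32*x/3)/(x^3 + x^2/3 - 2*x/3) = (3*x^2 - 20*x - 32)/(3*x^2 + x - 2)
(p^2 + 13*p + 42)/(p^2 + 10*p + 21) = (p + 6)/(p + 3)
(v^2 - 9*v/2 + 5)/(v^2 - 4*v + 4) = (v - 5/2)/(v - 2)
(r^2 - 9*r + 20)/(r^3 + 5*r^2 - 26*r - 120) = (r - 4)/(r^2 + 10*r + 24)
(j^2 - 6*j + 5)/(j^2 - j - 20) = (j - 1)/(j + 4)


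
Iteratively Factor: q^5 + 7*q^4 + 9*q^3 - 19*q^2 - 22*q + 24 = (q - 1)*(q^4 + 8*q^3 + 17*q^2 - 2*q - 24) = (q - 1)*(q + 2)*(q^3 + 6*q^2 + 5*q - 12) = (q - 1)^2*(q + 2)*(q^2 + 7*q + 12) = (q - 1)^2*(q + 2)*(q + 3)*(q + 4)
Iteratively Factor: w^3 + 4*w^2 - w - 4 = (w + 4)*(w^2 - 1) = (w + 1)*(w + 4)*(w - 1)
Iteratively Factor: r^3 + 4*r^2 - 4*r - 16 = (r + 4)*(r^2 - 4) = (r + 2)*(r + 4)*(r - 2)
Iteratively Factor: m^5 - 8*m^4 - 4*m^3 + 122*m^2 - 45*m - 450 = (m - 3)*(m^4 - 5*m^3 - 19*m^2 + 65*m + 150) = (m - 5)*(m - 3)*(m^3 - 19*m - 30) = (m - 5)*(m - 3)*(m + 2)*(m^2 - 2*m - 15) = (m - 5)*(m - 3)*(m + 2)*(m + 3)*(m - 5)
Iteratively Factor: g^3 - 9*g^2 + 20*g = (g)*(g^2 - 9*g + 20) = g*(g - 4)*(g - 5)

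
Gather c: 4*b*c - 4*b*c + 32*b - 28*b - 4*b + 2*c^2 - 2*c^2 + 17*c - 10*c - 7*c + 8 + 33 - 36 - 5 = 0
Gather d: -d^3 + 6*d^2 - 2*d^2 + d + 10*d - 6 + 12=-d^3 + 4*d^2 + 11*d + 6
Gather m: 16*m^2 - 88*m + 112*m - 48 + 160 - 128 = 16*m^2 + 24*m - 16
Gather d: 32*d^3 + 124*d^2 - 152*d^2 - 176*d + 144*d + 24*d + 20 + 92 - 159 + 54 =32*d^3 - 28*d^2 - 8*d + 7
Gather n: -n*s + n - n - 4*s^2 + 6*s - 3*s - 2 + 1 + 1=-n*s - 4*s^2 + 3*s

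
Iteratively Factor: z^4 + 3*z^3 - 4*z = (z - 1)*(z^3 + 4*z^2 + 4*z) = (z - 1)*(z + 2)*(z^2 + 2*z) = (z - 1)*(z + 2)^2*(z)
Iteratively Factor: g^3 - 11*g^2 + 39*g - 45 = (g - 5)*(g^2 - 6*g + 9) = (g - 5)*(g - 3)*(g - 3)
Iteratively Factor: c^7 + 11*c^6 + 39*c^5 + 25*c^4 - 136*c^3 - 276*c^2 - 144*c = (c - 2)*(c^6 + 13*c^5 + 65*c^4 + 155*c^3 + 174*c^2 + 72*c) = (c - 2)*(c + 2)*(c^5 + 11*c^4 + 43*c^3 + 69*c^2 + 36*c) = (c - 2)*(c + 1)*(c + 2)*(c^4 + 10*c^3 + 33*c^2 + 36*c) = (c - 2)*(c + 1)*(c + 2)*(c + 4)*(c^3 + 6*c^2 + 9*c) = (c - 2)*(c + 1)*(c + 2)*(c + 3)*(c + 4)*(c^2 + 3*c) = c*(c - 2)*(c + 1)*(c + 2)*(c + 3)*(c + 4)*(c + 3)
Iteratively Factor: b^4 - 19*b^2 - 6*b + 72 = (b + 3)*(b^3 - 3*b^2 - 10*b + 24) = (b - 2)*(b + 3)*(b^2 - b - 12) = (b - 4)*(b - 2)*(b + 3)*(b + 3)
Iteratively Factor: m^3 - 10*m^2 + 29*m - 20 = (m - 4)*(m^2 - 6*m + 5) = (m - 4)*(m - 1)*(m - 5)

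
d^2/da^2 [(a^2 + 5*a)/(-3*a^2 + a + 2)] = 12*(-8*a^3 - 3*a^2 - 15*a + 1)/(27*a^6 - 27*a^5 - 45*a^4 + 35*a^3 + 30*a^2 - 12*a - 8)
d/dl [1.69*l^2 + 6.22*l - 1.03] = 3.38*l + 6.22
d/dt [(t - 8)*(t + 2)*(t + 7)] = 3*t^2 + 2*t - 58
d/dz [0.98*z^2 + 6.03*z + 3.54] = 1.96*z + 6.03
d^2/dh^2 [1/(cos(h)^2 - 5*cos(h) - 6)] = (4*sin(h)^4 - 51*sin(h)^2 - 45*cos(h)/4 - 15*cos(3*h)/4 - 15)/(sin(h)^2 + 5*cos(h) + 5)^3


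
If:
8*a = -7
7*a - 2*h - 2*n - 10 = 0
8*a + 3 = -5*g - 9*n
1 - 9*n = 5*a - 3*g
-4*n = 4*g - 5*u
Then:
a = -7/8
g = -11/64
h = -4955/576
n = 311/576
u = 53/180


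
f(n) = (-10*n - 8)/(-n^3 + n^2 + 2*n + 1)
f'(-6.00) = 0.06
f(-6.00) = 0.22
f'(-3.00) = 0.39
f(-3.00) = 0.71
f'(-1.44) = 1.35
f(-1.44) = 2.01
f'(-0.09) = 6.49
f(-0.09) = -8.57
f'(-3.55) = 0.25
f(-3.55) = 0.54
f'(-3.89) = 0.20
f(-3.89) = 0.46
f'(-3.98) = 0.19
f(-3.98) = 0.44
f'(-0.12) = 6.50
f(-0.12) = -8.76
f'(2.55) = -23.74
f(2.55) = 8.42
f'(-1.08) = -1.51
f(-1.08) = 2.21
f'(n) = (-10*n - 8)*(3*n^2 - 2*n - 2)/(-n^3 + n^2 + 2*n + 1)^2 - 10/(-n^3 + n^2 + 2*n + 1) = 2*(-10*n^3 - 7*n^2 + 8*n + 3)/(n^6 - 2*n^5 - 3*n^4 + 2*n^3 + 6*n^2 + 4*n + 1)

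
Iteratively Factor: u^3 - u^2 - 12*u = (u + 3)*(u^2 - 4*u) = u*(u + 3)*(u - 4)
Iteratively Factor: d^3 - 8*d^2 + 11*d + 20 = (d - 4)*(d^2 - 4*d - 5) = (d - 4)*(d + 1)*(d - 5)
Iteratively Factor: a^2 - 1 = (a + 1)*(a - 1)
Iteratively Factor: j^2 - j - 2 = (j - 2)*(j + 1)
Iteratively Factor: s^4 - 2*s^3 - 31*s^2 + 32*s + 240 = (s - 4)*(s^3 + 2*s^2 - 23*s - 60) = (s - 4)*(s + 3)*(s^2 - s - 20) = (s - 4)*(s + 3)*(s + 4)*(s - 5)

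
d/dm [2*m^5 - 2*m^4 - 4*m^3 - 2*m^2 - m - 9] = 10*m^4 - 8*m^3 - 12*m^2 - 4*m - 1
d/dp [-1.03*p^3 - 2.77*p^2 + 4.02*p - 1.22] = -3.09*p^2 - 5.54*p + 4.02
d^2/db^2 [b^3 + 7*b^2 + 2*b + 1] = 6*b + 14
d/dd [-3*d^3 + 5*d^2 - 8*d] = -9*d^2 + 10*d - 8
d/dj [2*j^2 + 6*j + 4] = 4*j + 6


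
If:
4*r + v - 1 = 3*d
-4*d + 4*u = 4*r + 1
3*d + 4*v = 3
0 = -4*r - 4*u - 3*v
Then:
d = -15/37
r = -47/148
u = -35/74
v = 39/37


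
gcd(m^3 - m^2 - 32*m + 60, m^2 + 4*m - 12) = m^2 + 4*m - 12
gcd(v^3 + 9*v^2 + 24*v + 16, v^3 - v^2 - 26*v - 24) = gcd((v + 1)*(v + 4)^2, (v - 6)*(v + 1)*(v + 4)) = v^2 + 5*v + 4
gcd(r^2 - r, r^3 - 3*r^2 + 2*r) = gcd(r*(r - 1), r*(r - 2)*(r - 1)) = r^2 - r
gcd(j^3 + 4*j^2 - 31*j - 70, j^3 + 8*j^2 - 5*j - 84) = j + 7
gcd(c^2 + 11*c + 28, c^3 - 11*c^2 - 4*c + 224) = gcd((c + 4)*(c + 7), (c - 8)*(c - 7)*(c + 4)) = c + 4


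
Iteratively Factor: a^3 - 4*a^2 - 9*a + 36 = (a + 3)*(a^2 - 7*a + 12) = (a - 3)*(a + 3)*(a - 4)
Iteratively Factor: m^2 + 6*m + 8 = (m + 4)*(m + 2)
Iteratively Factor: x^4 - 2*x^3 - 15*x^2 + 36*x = (x + 4)*(x^3 - 6*x^2 + 9*x) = (x - 3)*(x + 4)*(x^2 - 3*x) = (x - 3)^2*(x + 4)*(x)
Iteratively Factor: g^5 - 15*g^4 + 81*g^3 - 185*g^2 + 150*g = (g)*(g^4 - 15*g^3 + 81*g^2 - 185*g + 150) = g*(g - 5)*(g^3 - 10*g^2 + 31*g - 30) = g*(g - 5)*(g - 3)*(g^2 - 7*g + 10) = g*(g - 5)*(g - 3)*(g - 2)*(g - 5)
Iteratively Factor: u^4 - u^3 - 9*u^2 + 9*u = (u + 3)*(u^3 - 4*u^2 + 3*u) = (u - 1)*(u + 3)*(u^2 - 3*u) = (u - 3)*(u - 1)*(u + 3)*(u)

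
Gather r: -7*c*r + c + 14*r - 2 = c + r*(14 - 7*c) - 2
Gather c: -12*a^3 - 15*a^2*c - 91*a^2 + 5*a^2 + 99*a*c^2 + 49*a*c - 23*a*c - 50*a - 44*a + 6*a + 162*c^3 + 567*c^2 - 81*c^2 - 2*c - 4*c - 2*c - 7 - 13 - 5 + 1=-12*a^3 - 86*a^2 - 88*a + 162*c^3 + c^2*(99*a + 486) + c*(-15*a^2 + 26*a - 8) - 24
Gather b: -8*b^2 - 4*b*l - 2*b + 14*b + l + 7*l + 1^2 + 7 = -8*b^2 + b*(12 - 4*l) + 8*l + 8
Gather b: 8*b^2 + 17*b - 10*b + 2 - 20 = 8*b^2 + 7*b - 18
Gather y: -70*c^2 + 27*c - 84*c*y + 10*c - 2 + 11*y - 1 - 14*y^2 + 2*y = -70*c^2 + 37*c - 14*y^2 + y*(13 - 84*c) - 3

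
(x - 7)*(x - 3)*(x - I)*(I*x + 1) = I*x^4 + 2*x^3 - 10*I*x^3 - 20*x^2 + 20*I*x^2 + 42*x + 10*I*x - 21*I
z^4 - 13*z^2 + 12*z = z*(z - 3)*(z - 1)*(z + 4)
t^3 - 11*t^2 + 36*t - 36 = (t - 6)*(t - 3)*(t - 2)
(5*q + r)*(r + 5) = 5*q*r + 25*q + r^2 + 5*r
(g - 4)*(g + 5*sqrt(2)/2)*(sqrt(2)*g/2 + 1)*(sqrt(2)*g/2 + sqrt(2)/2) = g^4/2 - 3*g^3/2 + 7*sqrt(2)*g^3/4 - 21*sqrt(2)*g^2/4 + g^2/2 - 7*sqrt(2)*g - 15*g/2 - 10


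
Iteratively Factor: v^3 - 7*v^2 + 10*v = (v - 5)*(v^2 - 2*v) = (v - 5)*(v - 2)*(v)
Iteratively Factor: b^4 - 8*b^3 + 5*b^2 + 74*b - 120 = (b - 2)*(b^3 - 6*b^2 - 7*b + 60) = (b - 2)*(b + 3)*(b^2 - 9*b + 20) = (b - 5)*(b - 2)*(b + 3)*(b - 4)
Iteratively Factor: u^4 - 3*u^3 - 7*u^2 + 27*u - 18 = (u + 3)*(u^3 - 6*u^2 + 11*u - 6) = (u - 2)*(u + 3)*(u^2 - 4*u + 3) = (u - 2)*(u - 1)*(u + 3)*(u - 3)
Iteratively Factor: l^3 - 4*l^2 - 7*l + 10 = (l - 5)*(l^2 + l - 2) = (l - 5)*(l - 1)*(l + 2)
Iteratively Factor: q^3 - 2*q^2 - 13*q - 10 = (q + 1)*(q^2 - 3*q - 10) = (q - 5)*(q + 1)*(q + 2)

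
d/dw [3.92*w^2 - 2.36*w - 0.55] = 7.84*w - 2.36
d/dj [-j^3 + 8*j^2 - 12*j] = -3*j^2 + 16*j - 12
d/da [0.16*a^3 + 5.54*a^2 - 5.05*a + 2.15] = 0.48*a^2 + 11.08*a - 5.05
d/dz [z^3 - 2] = 3*z^2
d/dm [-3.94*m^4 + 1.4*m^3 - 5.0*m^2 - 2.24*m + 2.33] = -15.76*m^3 + 4.2*m^2 - 10.0*m - 2.24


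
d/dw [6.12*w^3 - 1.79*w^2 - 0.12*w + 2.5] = 18.36*w^2 - 3.58*w - 0.12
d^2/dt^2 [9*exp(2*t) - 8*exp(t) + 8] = (36*exp(t) - 8)*exp(t)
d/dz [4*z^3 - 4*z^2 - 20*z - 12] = 12*z^2 - 8*z - 20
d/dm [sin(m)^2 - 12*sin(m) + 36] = 2*(sin(m) - 6)*cos(m)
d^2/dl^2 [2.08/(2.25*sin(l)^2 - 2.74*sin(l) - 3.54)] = (42.12*sin(l)^4 - 38.4696*sin(l)^3 + 18.704608*sin(l)^2 + 56.764032*sin(l) - 64.366016)/(-2.25*sin(l)^2 + 2.74*sin(l) + 3.54)^3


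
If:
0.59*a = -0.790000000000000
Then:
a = -1.34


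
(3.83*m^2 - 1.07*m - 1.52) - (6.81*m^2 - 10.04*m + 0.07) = -2.98*m^2 + 8.97*m - 1.59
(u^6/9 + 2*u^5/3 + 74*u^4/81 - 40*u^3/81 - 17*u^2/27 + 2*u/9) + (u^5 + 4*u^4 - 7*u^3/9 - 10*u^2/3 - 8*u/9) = u^6/9 + 5*u^5/3 + 398*u^4/81 - 103*u^3/81 - 107*u^2/27 - 2*u/3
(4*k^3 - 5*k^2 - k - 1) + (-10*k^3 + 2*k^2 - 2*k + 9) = -6*k^3 - 3*k^2 - 3*k + 8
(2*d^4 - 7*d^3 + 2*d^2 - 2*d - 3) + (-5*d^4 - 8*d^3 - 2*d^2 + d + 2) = -3*d^4 - 15*d^3 - d - 1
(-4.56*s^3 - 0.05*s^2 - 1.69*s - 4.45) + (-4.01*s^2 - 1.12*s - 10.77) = -4.56*s^3 - 4.06*s^2 - 2.81*s - 15.22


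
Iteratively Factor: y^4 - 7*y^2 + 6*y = (y)*(y^3 - 7*y + 6) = y*(y - 1)*(y^2 + y - 6) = y*(y - 2)*(y - 1)*(y + 3)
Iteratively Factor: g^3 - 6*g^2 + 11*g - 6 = (g - 3)*(g^2 - 3*g + 2) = (g - 3)*(g - 1)*(g - 2)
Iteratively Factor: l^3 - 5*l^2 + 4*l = (l)*(l^2 - 5*l + 4) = l*(l - 4)*(l - 1)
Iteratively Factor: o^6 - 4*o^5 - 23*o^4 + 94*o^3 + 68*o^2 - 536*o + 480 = (o - 2)*(o^5 - 2*o^4 - 27*o^3 + 40*o^2 + 148*o - 240) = (o - 5)*(o - 2)*(o^4 + 3*o^3 - 12*o^2 - 20*o + 48) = (o - 5)*(o - 2)*(o + 3)*(o^3 - 12*o + 16) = (o - 5)*(o - 2)^2*(o + 3)*(o^2 + 2*o - 8) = (o - 5)*(o - 2)^3*(o + 3)*(o + 4)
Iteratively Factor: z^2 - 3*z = (z)*(z - 3)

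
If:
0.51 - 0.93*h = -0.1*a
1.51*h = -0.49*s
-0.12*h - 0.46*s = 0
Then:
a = -5.10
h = 0.00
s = 0.00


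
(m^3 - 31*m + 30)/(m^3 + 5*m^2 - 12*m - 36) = (m^2 - 6*m + 5)/(m^2 - m - 6)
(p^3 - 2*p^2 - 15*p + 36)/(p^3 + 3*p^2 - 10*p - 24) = (p - 3)/(p + 2)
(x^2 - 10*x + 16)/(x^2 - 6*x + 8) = (x - 8)/(x - 4)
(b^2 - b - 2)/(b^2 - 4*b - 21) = (-b^2 + b + 2)/(-b^2 + 4*b + 21)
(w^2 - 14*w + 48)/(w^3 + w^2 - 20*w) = (w^2 - 14*w + 48)/(w*(w^2 + w - 20))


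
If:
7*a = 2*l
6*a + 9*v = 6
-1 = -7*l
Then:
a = 2/49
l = 1/7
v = 94/147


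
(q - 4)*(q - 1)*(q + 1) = q^3 - 4*q^2 - q + 4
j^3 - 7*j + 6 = (j - 2)*(j - 1)*(j + 3)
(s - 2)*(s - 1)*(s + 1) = s^3 - 2*s^2 - s + 2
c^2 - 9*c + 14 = (c - 7)*(c - 2)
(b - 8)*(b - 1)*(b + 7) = b^3 - 2*b^2 - 55*b + 56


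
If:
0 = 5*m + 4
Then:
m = -4/5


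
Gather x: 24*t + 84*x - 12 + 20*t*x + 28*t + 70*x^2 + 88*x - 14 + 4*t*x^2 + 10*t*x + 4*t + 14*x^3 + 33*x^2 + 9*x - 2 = 56*t + 14*x^3 + x^2*(4*t + 103) + x*(30*t + 181) - 28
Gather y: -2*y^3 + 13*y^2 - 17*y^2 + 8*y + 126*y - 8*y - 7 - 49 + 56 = -2*y^3 - 4*y^2 + 126*y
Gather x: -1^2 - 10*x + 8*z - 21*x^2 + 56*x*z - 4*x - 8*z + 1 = -21*x^2 + x*(56*z - 14)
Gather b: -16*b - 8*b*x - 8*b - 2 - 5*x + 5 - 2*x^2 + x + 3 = b*(-8*x - 24) - 2*x^2 - 4*x + 6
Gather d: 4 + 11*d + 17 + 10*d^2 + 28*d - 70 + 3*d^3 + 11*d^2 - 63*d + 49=3*d^3 + 21*d^2 - 24*d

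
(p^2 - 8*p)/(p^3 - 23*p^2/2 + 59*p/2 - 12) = 2*p/(2*p^2 - 7*p + 3)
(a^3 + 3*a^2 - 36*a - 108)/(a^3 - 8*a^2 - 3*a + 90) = (a + 6)/(a - 5)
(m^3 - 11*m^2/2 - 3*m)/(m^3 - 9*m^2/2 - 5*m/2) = (m - 6)/(m - 5)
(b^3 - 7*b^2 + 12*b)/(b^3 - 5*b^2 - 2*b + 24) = b/(b + 2)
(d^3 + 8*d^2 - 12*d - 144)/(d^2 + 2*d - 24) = d + 6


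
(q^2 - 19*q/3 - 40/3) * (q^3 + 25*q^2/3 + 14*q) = q^5 + 2*q^4 - 469*q^3/9 - 1798*q^2/9 - 560*q/3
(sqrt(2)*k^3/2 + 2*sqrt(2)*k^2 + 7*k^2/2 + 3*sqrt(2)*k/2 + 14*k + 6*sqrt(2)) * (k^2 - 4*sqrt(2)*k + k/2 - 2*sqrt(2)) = sqrt(2)*k^5/2 - k^4/2 + 9*sqrt(2)*k^4/4 - 23*sqrt(2)*k^3/2 - 9*k^3/4 - 225*sqrt(2)*k^2/4 - 13*k^2 - 54*k - 25*sqrt(2)*k - 24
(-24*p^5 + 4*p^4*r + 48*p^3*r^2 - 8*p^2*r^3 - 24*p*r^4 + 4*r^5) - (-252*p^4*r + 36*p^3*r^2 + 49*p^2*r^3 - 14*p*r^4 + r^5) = -24*p^5 + 256*p^4*r + 12*p^3*r^2 - 57*p^2*r^3 - 10*p*r^4 + 3*r^5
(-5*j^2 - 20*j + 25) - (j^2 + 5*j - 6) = -6*j^2 - 25*j + 31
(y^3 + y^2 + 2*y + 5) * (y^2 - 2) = y^5 + y^4 + 3*y^2 - 4*y - 10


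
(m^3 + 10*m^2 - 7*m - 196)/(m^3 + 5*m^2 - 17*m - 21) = (m^2 + 3*m - 28)/(m^2 - 2*m - 3)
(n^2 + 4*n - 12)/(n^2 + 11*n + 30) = (n - 2)/(n + 5)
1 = 1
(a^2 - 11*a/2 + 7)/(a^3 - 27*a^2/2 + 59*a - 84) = (a - 2)/(a^2 - 10*a + 24)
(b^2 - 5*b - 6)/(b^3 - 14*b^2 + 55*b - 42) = (b + 1)/(b^2 - 8*b + 7)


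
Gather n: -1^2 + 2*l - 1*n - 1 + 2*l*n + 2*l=4*l + n*(2*l - 1) - 2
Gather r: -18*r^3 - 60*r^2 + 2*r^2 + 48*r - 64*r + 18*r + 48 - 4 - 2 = -18*r^3 - 58*r^2 + 2*r + 42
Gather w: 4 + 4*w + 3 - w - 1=3*w + 6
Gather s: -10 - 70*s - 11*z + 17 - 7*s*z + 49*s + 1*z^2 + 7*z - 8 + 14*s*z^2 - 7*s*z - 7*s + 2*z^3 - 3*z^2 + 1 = s*(14*z^2 - 14*z - 28) + 2*z^3 - 2*z^2 - 4*z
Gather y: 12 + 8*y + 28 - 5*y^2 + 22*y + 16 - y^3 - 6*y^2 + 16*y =-y^3 - 11*y^2 + 46*y + 56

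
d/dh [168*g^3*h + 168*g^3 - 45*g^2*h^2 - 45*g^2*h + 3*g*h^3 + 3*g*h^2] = 3*g*(56*g^2 - 30*g*h - 15*g + 3*h^2 + 2*h)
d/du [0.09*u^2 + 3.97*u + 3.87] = 0.18*u + 3.97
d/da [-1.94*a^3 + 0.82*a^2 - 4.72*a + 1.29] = -5.82*a^2 + 1.64*a - 4.72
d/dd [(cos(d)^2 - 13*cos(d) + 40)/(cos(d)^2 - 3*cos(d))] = 10*(-sin(d) - 12*sin(d)/cos(d)^2 + 8*tan(d))/(cos(d) - 3)^2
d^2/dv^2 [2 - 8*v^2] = -16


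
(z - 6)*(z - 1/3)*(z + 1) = z^3 - 16*z^2/3 - 13*z/3 + 2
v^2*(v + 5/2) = v^3 + 5*v^2/2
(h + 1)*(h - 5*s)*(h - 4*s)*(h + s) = h^4 - 8*h^3*s + h^3 + 11*h^2*s^2 - 8*h^2*s + 20*h*s^3 + 11*h*s^2 + 20*s^3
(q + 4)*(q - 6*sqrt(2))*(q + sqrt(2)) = q^3 - 5*sqrt(2)*q^2 + 4*q^2 - 20*sqrt(2)*q - 12*q - 48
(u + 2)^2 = u^2 + 4*u + 4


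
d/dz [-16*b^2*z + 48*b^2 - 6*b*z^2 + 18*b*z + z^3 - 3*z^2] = -16*b^2 - 12*b*z + 18*b + 3*z^2 - 6*z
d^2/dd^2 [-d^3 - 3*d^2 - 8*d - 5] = -6*d - 6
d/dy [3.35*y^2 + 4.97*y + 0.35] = 6.7*y + 4.97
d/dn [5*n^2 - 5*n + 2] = 10*n - 5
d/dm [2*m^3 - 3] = 6*m^2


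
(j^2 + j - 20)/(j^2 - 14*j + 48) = (j^2 + j - 20)/(j^2 - 14*j + 48)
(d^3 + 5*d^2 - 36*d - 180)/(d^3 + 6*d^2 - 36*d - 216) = (d + 5)/(d + 6)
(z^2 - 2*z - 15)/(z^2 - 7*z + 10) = (z + 3)/(z - 2)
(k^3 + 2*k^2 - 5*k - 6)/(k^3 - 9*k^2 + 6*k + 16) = (k + 3)/(k - 8)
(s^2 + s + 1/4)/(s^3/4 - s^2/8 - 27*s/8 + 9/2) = 2*(4*s^2 + 4*s + 1)/(2*s^3 - s^2 - 27*s + 36)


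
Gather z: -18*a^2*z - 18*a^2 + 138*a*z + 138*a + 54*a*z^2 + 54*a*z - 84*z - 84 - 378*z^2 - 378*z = -18*a^2 + 138*a + z^2*(54*a - 378) + z*(-18*a^2 + 192*a - 462) - 84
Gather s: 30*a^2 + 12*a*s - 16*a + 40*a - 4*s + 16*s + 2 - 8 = 30*a^2 + 24*a + s*(12*a + 12) - 6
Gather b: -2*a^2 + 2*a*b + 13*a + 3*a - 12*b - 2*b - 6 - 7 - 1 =-2*a^2 + 16*a + b*(2*a - 14) - 14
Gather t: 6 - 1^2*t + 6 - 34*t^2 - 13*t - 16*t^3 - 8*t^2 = -16*t^3 - 42*t^2 - 14*t + 12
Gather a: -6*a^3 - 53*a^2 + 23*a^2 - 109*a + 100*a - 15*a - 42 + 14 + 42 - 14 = -6*a^3 - 30*a^2 - 24*a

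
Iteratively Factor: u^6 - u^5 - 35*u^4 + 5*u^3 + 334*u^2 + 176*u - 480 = (u + 4)*(u^5 - 5*u^4 - 15*u^3 + 65*u^2 + 74*u - 120) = (u + 3)*(u + 4)*(u^4 - 8*u^3 + 9*u^2 + 38*u - 40) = (u + 2)*(u + 3)*(u + 4)*(u^3 - 10*u^2 + 29*u - 20) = (u - 1)*(u + 2)*(u + 3)*(u + 4)*(u^2 - 9*u + 20) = (u - 4)*(u - 1)*(u + 2)*(u + 3)*(u + 4)*(u - 5)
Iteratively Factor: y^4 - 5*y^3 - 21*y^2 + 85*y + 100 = (y + 4)*(y^3 - 9*y^2 + 15*y + 25) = (y + 1)*(y + 4)*(y^2 - 10*y + 25) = (y - 5)*(y + 1)*(y + 4)*(y - 5)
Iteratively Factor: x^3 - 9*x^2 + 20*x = (x)*(x^2 - 9*x + 20) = x*(x - 5)*(x - 4)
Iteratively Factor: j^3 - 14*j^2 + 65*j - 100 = (j - 5)*(j^2 - 9*j + 20) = (j - 5)*(j - 4)*(j - 5)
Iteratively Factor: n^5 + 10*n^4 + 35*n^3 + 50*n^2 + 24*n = (n + 4)*(n^4 + 6*n^3 + 11*n^2 + 6*n) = (n + 1)*(n + 4)*(n^3 + 5*n^2 + 6*n) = (n + 1)*(n + 3)*(n + 4)*(n^2 + 2*n) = (n + 1)*(n + 2)*(n + 3)*(n + 4)*(n)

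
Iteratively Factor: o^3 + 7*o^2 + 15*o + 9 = (o + 3)*(o^2 + 4*o + 3) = (o + 1)*(o + 3)*(o + 3)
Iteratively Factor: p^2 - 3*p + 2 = (p - 2)*(p - 1)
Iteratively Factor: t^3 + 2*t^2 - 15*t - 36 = (t + 3)*(t^2 - t - 12) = (t - 4)*(t + 3)*(t + 3)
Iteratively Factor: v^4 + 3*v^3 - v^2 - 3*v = (v - 1)*(v^3 + 4*v^2 + 3*v) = v*(v - 1)*(v^2 + 4*v + 3) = v*(v - 1)*(v + 1)*(v + 3)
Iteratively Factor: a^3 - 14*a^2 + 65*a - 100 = (a - 5)*(a^2 - 9*a + 20) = (a - 5)*(a - 4)*(a - 5)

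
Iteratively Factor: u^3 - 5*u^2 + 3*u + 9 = (u - 3)*(u^2 - 2*u - 3) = (u - 3)^2*(u + 1)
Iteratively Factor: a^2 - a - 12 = (a - 4)*(a + 3)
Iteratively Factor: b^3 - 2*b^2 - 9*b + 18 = (b - 3)*(b^2 + b - 6) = (b - 3)*(b - 2)*(b + 3)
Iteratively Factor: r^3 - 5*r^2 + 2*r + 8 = (r - 2)*(r^2 - 3*r - 4) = (r - 2)*(r + 1)*(r - 4)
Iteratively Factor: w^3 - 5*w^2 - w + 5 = (w + 1)*(w^2 - 6*w + 5) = (w - 1)*(w + 1)*(w - 5)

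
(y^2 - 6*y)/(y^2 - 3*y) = (y - 6)/(y - 3)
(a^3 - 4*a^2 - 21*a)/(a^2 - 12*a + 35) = a*(a + 3)/(a - 5)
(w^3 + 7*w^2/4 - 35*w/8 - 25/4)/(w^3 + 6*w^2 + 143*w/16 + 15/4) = 2*(2*w^2 + w - 10)/(4*w^2 + 19*w + 12)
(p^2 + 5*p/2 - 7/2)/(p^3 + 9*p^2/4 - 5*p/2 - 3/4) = 2*(2*p + 7)/(4*p^2 + 13*p + 3)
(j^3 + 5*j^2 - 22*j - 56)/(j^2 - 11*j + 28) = (j^2 + 9*j + 14)/(j - 7)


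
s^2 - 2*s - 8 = (s - 4)*(s + 2)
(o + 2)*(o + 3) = o^2 + 5*o + 6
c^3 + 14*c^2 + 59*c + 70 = (c + 2)*(c + 5)*(c + 7)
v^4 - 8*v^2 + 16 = (v - 2)^2*(v + 2)^2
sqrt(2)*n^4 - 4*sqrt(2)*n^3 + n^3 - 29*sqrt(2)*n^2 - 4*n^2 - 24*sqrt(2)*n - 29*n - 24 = (n - 8)*(n + 1)*(n + 3)*(sqrt(2)*n + 1)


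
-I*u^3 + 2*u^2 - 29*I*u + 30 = (u - 5*I)*(u + 6*I)*(-I*u + 1)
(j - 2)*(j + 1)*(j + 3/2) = j^3 + j^2/2 - 7*j/2 - 3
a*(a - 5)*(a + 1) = a^3 - 4*a^2 - 5*a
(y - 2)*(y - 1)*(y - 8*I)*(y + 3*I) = y^4 - 3*y^3 - 5*I*y^3 + 26*y^2 + 15*I*y^2 - 72*y - 10*I*y + 48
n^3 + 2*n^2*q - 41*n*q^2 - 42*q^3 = (n - 6*q)*(n + q)*(n + 7*q)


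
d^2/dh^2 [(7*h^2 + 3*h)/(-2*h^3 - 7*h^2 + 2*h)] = 2*(-28*h^3 - 36*h^2 - 210*h - 257)/(8*h^6 + 84*h^5 + 270*h^4 + 175*h^3 - 270*h^2 + 84*h - 8)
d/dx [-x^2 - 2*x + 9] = -2*x - 2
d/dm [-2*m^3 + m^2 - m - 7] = -6*m^2 + 2*m - 1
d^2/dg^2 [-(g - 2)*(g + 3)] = -2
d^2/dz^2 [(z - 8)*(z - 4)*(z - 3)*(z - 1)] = 12*z^2 - 96*z + 166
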